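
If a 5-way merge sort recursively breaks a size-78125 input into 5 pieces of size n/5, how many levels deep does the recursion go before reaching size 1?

For divide and conquer with division factor 5:

Problem sizes at each level:
Level 0: 78125
Level 1: 15625
Level 2: 3125
Level 3: 625
Level 4: 125
Level 5: 25
Level 6: 5
Level 7: 1

The root is level 0 and the size-1 base case is level 7 (the tree spans levels 0 through 7, i.e. 8 levels counting the root), so the depth is the number of divisions: log_5(78125) = 7

The recursion tree depth is log_5(78125) = 7. At each level, the problem size is divided by 5, so it takes 7 divisions to reduce to a base case of size 1. The algorithm makes 5 recursive calls at each level.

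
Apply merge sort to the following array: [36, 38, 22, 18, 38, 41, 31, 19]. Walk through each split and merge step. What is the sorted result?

Merge sort trace:

Split: [36, 38, 22, 18, 38, 41, 31, 19] -> [36, 38, 22, 18] and [38, 41, 31, 19]
  Split: [36, 38, 22, 18] -> [36, 38] and [22, 18]
    Split: [36, 38] -> [36] and [38]
    Merge: [36] + [38] -> [36, 38]
    Split: [22, 18] -> [22] and [18]
    Merge: [22] + [18] -> [18, 22]
  Merge: [36, 38] + [18, 22] -> [18, 22, 36, 38]
  Split: [38, 41, 31, 19] -> [38, 41] and [31, 19]
    Split: [38, 41] -> [38] and [41]
    Merge: [38] + [41] -> [38, 41]
    Split: [31, 19] -> [31] and [19]
    Merge: [31] + [19] -> [19, 31]
  Merge: [38, 41] + [19, 31] -> [19, 31, 38, 41]
Merge: [18, 22, 36, 38] + [19, 31, 38, 41] -> [18, 19, 22, 31, 36, 38, 38, 41]

Final sorted array: [18, 19, 22, 31, 36, 38, 38, 41]

The merge sort proceeds by recursively splitting the array and merging sorted halves.
After all merges, the sorted array is [18, 19, 22, 31, 36, 38, 38, 41].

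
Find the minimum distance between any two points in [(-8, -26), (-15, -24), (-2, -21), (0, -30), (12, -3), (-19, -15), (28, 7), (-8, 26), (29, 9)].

Computing all pairwise distances among 9 points:

d((-8, -26), (-15, -24)) = 7.2801
d((-8, -26), (-2, -21)) = 7.8102
d((-8, -26), (0, -30)) = 8.9443
d((-8, -26), (12, -3)) = 30.4795
d((-8, -26), (-19, -15)) = 15.5563
d((-8, -26), (28, 7)) = 48.8365
d((-8, -26), (-8, 26)) = 52.0
d((-8, -26), (29, 9)) = 50.9313
d((-15, -24), (-2, -21)) = 13.3417
d((-15, -24), (0, -30)) = 16.1555
d((-15, -24), (12, -3)) = 34.2053
d((-15, -24), (-19, -15)) = 9.8489
d((-15, -24), (28, 7)) = 53.0094
d((-15, -24), (-8, 26)) = 50.4876
d((-15, -24), (29, 9)) = 55.0
d((-2, -21), (0, -30)) = 9.2195
d((-2, -21), (12, -3)) = 22.8035
d((-2, -21), (-19, -15)) = 18.0278
d((-2, -21), (28, 7)) = 41.0366
d((-2, -21), (-8, 26)) = 47.3814
d((-2, -21), (29, 9)) = 43.1393
d((0, -30), (12, -3)) = 29.5466
d((0, -30), (-19, -15)) = 24.2074
d((0, -30), (28, 7)) = 46.4004
d((0, -30), (-8, 26)) = 56.5685
d((0, -30), (29, 9)) = 48.6004
d((12, -3), (-19, -15)) = 33.2415
d((12, -3), (28, 7)) = 18.868
d((12, -3), (-8, 26)) = 35.2278
d((12, -3), (29, 9)) = 20.8087
d((-19, -15), (28, 7)) = 51.8941
d((-19, -15), (-8, 26)) = 42.45
d((-19, -15), (29, 9)) = 53.6656
d((28, 7), (-8, 26)) = 40.7063
d((28, 7), (29, 9)) = 2.2361 <-- minimum
d((-8, 26), (29, 9)) = 40.7185

Closest pair: (28, 7) and (29, 9) with distance 2.2361

The closest pair is (28, 7) and (29, 9) with Euclidean distance 2.2361. For 9 points, brute-force pairwise comparison is shown above. For large n, the divide-and-conquer algorithm (sort by x, recurse on halves, check the dividing strip) achieves O(n log n).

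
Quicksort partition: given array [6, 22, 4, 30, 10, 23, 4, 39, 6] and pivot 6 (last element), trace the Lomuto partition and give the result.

Lomuto partition with pivot = 6:

Initial array: [6, 22, 4, 30, 10, 23, 4, 39, 6]

arr[0]=6 <= 6: swap with position 0, array becomes [6, 22, 4, 30, 10, 23, 4, 39, 6]
arr[1]=22 > 6: no swap
arr[2]=4 <= 6: swap with position 1, array becomes [6, 4, 22, 30, 10, 23, 4, 39, 6]
arr[3]=30 > 6: no swap
arr[4]=10 > 6: no swap
arr[5]=23 > 6: no swap
arr[6]=4 <= 6: swap with position 2, array becomes [6, 4, 4, 30, 10, 23, 22, 39, 6]
arr[7]=39 > 6: no swap

Place pivot at position 3: [6, 4, 4, 6, 10, 23, 22, 39, 30]
Pivot position: 3

After partitioning with pivot 6, the array becomes [6, 4, 4, 6, 10, 23, 22, 39, 30]. The pivot is placed at index 3. All elements to the left of the pivot are <= 6, and all elements to the right are > 6.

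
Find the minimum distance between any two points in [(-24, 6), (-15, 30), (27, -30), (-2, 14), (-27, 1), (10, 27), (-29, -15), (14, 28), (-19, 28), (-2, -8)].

Computing all pairwise distances among 10 points:

d((-24, 6), (-15, 30)) = 25.632
d((-24, 6), (27, -30)) = 62.426
d((-24, 6), (-2, 14)) = 23.4094
d((-24, 6), (-27, 1)) = 5.831
d((-24, 6), (10, 27)) = 39.9625
d((-24, 6), (-29, -15)) = 21.587
d((-24, 6), (14, 28)) = 43.909
d((-24, 6), (-19, 28)) = 22.561
d((-24, 6), (-2, -8)) = 26.0768
d((-15, 30), (27, -30)) = 73.2393
d((-15, 30), (-2, 14)) = 20.6155
d((-15, 30), (-27, 1)) = 31.3847
d((-15, 30), (10, 27)) = 25.1794
d((-15, 30), (-29, -15)) = 47.1275
d((-15, 30), (14, 28)) = 29.0689
d((-15, 30), (-19, 28)) = 4.4721
d((-15, 30), (-2, -8)) = 40.1622
d((27, -30), (-2, 14)) = 52.6972
d((27, -30), (-27, 1)) = 62.2656
d((27, -30), (10, 27)) = 59.4811
d((27, -30), (-29, -15)) = 57.9741
d((27, -30), (14, 28)) = 59.439
d((27, -30), (-19, 28)) = 74.027
d((27, -30), (-2, -8)) = 36.4005
d((-2, 14), (-27, 1)) = 28.178
d((-2, 14), (10, 27)) = 17.6918
d((-2, 14), (-29, -15)) = 39.6232
d((-2, 14), (14, 28)) = 21.2603
d((-2, 14), (-19, 28)) = 22.0227
d((-2, 14), (-2, -8)) = 22.0
d((-27, 1), (10, 27)) = 45.2217
d((-27, 1), (-29, -15)) = 16.1245
d((-27, 1), (14, 28)) = 49.0918
d((-27, 1), (-19, 28)) = 28.1603
d((-27, 1), (-2, -8)) = 26.5707
d((10, 27), (-29, -15)) = 57.3149
d((10, 27), (14, 28)) = 4.1231 <-- minimum
d((10, 27), (-19, 28)) = 29.0172
d((10, 27), (-2, -8)) = 37.0
d((-29, -15), (14, 28)) = 60.8112
d((-29, -15), (-19, 28)) = 44.1475
d((-29, -15), (-2, -8)) = 27.8927
d((14, 28), (-19, 28)) = 33.0
d((14, 28), (-2, -8)) = 39.3954
d((-19, 28), (-2, -8)) = 39.8121

Closest pair: (10, 27) and (14, 28) with distance 4.1231

The closest pair is (10, 27) and (14, 28) with Euclidean distance 4.1231. For 10 points, brute-force pairwise comparison is shown above. For large n, the divide-and-conquer algorithm (sort by x, recurse on halves, check the dividing strip) achieves O(n log n).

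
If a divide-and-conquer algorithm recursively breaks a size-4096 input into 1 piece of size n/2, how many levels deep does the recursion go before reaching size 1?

For divide and conquer with division factor 2:

Problem sizes at each level:
Level 0: 4096
Level 1: 2048
Level 2: 1024
Level 3: 512
Level 4: 256
Level 5: 128
Level 6: 64
Level 7: 32
Level 8: 16
Level 9: 8
Level 10: 4
Level 11: 2
Level 12: 1

The root is level 0 and the size-1 base case is level 12 (the tree spans levels 0 through 12, i.e. 13 levels counting the root), so the depth is the number of divisions: log_2(4096) = 12

The recursion tree depth is log_2(4096) = 12. At each level, the problem size is divided by 2, so it takes 12 divisions to reduce to a base case of size 1. The algorithm makes 1 recursive call at each level.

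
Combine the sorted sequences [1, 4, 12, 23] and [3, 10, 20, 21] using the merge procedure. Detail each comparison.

Merging process:

Compare 1 vs 3: take 1 from left. Merged: [1]
Compare 4 vs 3: take 3 from right. Merged: [1, 3]
Compare 4 vs 10: take 4 from left. Merged: [1, 3, 4]
Compare 12 vs 10: take 10 from right. Merged: [1, 3, 4, 10]
Compare 12 vs 20: take 12 from left. Merged: [1, 3, 4, 10, 12]
Compare 23 vs 20: take 20 from right. Merged: [1, 3, 4, 10, 12, 20]
Compare 23 vs 21: take 21 from right. Merged: [1, 3, 4, 10, 12, 20, 21]
Append remaining from left: [23]. Merged: [1, 3, 4, 10, 12, 20, 21, 23]

Final merged array: [1, 3, 4, 10, 12, 20, 21, 23]
Total comparisons: 7

The merged array is [1, 3, 4, 10, 12, 20, 21, 23], requiring 7 comparisons. The merge step runs in O(n) time where n is the total number of elements.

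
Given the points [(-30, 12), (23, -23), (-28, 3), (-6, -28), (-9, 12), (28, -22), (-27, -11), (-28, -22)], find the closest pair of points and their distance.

Computing all pairwise distances among 8 points:

d((-30, 12), (23, -23)) = 63.5138
d((-30, 12), (-28, 3)) = 9.2195
d((-30, 12), (-6, -28)) = 46.6476
d((-30, 12), (-9, 12)) = 21.0
d((-30, 12), (28, -22)) = 67.2309
d((-30, 12), (-27, -11)) = 23.1948
d((-30, 12), (-28, -22)) = 34.0588
d((23, -23), (-28, 3)) = 57.2451
d((23, -23), (-6, -28)) = 29.4279
d((23, -23), (-9, 12)) = 47.4236
d((23, -23), (28, -22)) = 5.099 <-- minimum
d((23, -23), (-27, -11)) = 51.4198
d((23, -23), (-28, -22)) = 51.0098
d((-28, 3), (-6, -28)) = 38.0132
d((-28, 3), (-9, 12)) = 21.0238
d((-28, 3), (28, -22)) = 61.327
d((-28, 3), (-27, -11)) = 14.0357
d((-28, 3), (-28, -22)) = 25.0
d((-6, -28), (-9, 12)) = 40.1123
d((-6, -28), (28, -22)) = 34.5254
d((-6, -28), (-27, -11)) = 27.0185
d((-6, -28), (-28, -22)) = 22.8035
d((-9, 12), (28, -22)) = 50.2494
d((-9, 12), (-27, -11)) = 29.2062
d((-9, 12), (-28, -22)) = 38.9487
d((28, -22), (-27, -11)) = 56.0892
d((28, -22), (-28, -22)) = 56.0
d((-27, -11), (-28, -22)) = 11.0454

Closest pair: (23, -23) and (28, -22) with distance 5.099

The closest pair is (23, -23) and (28, -22) with Euclidean distance 5.099. For 8 points, brute-force pairwise comparison is shown above. For large n, the divide-and-conquer algorithm (sort by x, recurse on halves, check the dividing strip) achieves O(n log n).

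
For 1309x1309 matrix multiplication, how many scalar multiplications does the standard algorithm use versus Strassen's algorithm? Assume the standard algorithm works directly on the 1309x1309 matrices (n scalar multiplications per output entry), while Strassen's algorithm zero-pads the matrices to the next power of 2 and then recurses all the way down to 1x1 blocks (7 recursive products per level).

Matrix multiplication for 1309x1309 matrices:

Strassen's algorithm requires power-of-2 dimensions. Pad 1309x1309 to 2048x2048 (next power of 2).

Standard algorithm: 1309^3 = 2242946629 multiplications
Strassen's algorithm: 7^(log2(2048)) = 7^11 = 1977326743 multiplications
Savings: 2242946629 - 1977326743 = 265619886 multiplications

Standard: 2242946629 multiplications (1309^3). Strassen: 1977326743 multiplications (7^11, after padding to 2048x2048). Strassen reduces 8 recursive multiplications to 7 at each level.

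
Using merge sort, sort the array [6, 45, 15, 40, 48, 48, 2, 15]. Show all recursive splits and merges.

Merge sort trace:

Split: [6, 45, 15, 40, 48, 48, 2, 15] -> [6, 45, 15, 40] and [48, 48, 2, 15]
  Split: [6, 45, 15, 40] -> [6, 45] and [15, 40]
    Split: [6, 45] -> [6] and [45]
    Merge: [6] + [45] -> [6, 45]
    Split: [15, 40] -> [15] and [40]
    Merge: [15] + [40] -> [15, 40]
  Merge: [6, 45] + [15, 40] -> [6, 15, 40, 45]
  Split: [48, 48, 2, 15] -> [48, 48] and [2, 15]
    Split: [48, 48] -> [48] and [48]
    Merge: [48] + [48] -> [48, 48]
    Split: [2, 15] -> [2] and [15]
    Merge: [2] + [15] -> [2, 15]
  Merge: [48, 48] + [2, 15] -> [2, 15, 48, 48]
Merge: [6, 15, 40, 45] + [2, 15, 48, 48] -> [2, 6, 15, 15, 40, 45, 48, 48]

Final sorted array: [2, 6, 15, 15, 40, 45, 48, 48]

The merge sort proceeds by recursively splitting the array and merging sorted halves.
After all merges, the sorted array is [2, 6, 15, 15, 40, 45, 48, 48].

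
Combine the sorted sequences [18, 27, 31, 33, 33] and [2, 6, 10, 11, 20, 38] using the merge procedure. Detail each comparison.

Merging process:

Compare 18 vs 2: take 2 from right. Merged: [2]
Compare 18 vs 6: take 6 from right. Merged: [2, 6]
Compare 18 vs 10: take 10 from right. Merged: [2, 6, 10]
Compare 18 vs 11: take 11 from right. Merged: [2, 6, 10, 11]
Compare 18 vs 20: take 18 from left. Merged: [2, 6, 10, 11, 18]
Compare 27 vs 20: take 20 from right. Merged: [2, 6, 10, 11, 18, 20]
Compare 27 vs 38: take 27 from left. Merged: [2, 6, 10, 11, 18, 20, 27]
Compare 31 vs 38: take 31 from left. Merged: [2, 6, 10, 11, 18, 20, 27, 31]
Compare 33 vs 38: take 33 from left. Merged: [2, 6, 10, 11, 18, 20, 27, 31, 33]
Compare 33 vs 38: take 33 from left. Merged: [2, 6, 10, 11, 18, 20, 27, 31, 33, 33]
Append remaining from right: [38]. Merged: [2, 6, 10, 11, 18, 20, 27, 31, 33, 33, 38]

Final merged array: [2, 6, 10, 11, 18, 20, 27, 31, 33, 33, 38]
Total comparisons: 10

The merged array is [2, 6, 10, 11, 18, 20, 27, 31, 33, 33, 38], requiring 10 comparisons. The merge step runs in O(n) time where n is the total number of elements.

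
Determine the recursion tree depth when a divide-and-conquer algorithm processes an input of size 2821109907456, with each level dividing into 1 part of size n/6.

For divide and conquer with division factor 6:

Problem sizes at each level:
Level 0: 2821109907456
Level 1: 470184984576
Level 2: 78364164096
Level 3: 13060694016
Level 4: 2176782336
Level 5: 362797056
Level 6: 60466176
Level 7: 10077696
Level 8: 1679616
Level 9: 279936
Level 10: 46656
Level 11: 7776
Level 12: 1296
Level 13: 216
Level 14: 36
Level 15: 6
Level 16: 1

The root is level 0 and the size-1 base case is level 16 (the tree spans levels 0 through 16, i.e. 17 levels counting the root), so the depth is the number of divisions: log_6(2821109907456) = 16

The recursion tree depth is log_6(2821109907456) = 16. At each level, the problem size is divided by 6, so it takes 16 divisions to reduce to a base case of size 1. The algorithm makes 1 recursive call at each level.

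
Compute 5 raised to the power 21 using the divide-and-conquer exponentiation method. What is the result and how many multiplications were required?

Computing 5^21 by squaring (build up from 5^1; each line after the first costs one multiplication):

5^1 = 5
5^2 = (5^1)^2 = 5^2 = 25
5^4 = (5^2)^2 = 25^2 = 625
5^5 = 5 * 5^4 = 5 * 625 = 3125
5^10 = (5^5)^2 = 3125^2 = 9765625
5^20 = (5^10)^2 = 9765625^2 = 95367431640625
5^21 = 5 * 5^20 = 5 * 95367431640625 = 476837158203125

Result: 476837158203125
Multiplications needed: 6 (6 lines after 5^1)

5^21 = 476837158203125. Using exponentiation by squaring, this requires 6 multiplications. The key idea: if the exponent is even, square the half-power; if odd, multiply by the base once.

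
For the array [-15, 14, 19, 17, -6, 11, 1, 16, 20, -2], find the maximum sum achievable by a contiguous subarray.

Using Kadane's algorithm on [-15, 14, 19, 17, -6, 11, 1, 16, 20, -2]:

Scanning through the array:
Position 1 (value 14): max_ending_here = 14, max_so_far = 14
Position 2 (value 19): max_ending_here = 33, max_so_far = 33
Position 3 (value 17): max_ending_here = 50, max_so_far = 50
Position 4 (value -6): max_ending_here = 44, max_so_far = 50
Position 5 (value 11): max_ending_here = 55, max_so_far = 55
Position 6 (value 1): max_ending_here = 56, max_so_far = 56
Position 7 (value 16): max_ending_here = 72, max_so_far = 72
Position 8 (value 20): max_ending_here = 92, max_so_far = 92
Position 9 (value -2): max_ending_here = 90, max_so_far = 92

Maximum subarray: [14, 19, 17, -6, 11, 1, 16, 20]
Maximum sum: 92

The maximum subarray is [14, 19, 17, -6, 11, 1, 16, 20] with sum 92. This subarray runs from index 1 to index 8.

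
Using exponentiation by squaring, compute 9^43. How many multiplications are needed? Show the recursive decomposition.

Computing 9^43 by squaring (build up from 9^1; each line after the first costs one multiplication):

9^1 = 9
9^2 = (9^1)^2 = 9^2 = 81
9^4 = (9^2)^2 = 81^2 = 6561
9^5 = 9 * 9^4 = 9 * 6561 = 59049
9^10 = (9^5)^2 = 59049^2 = 3486784401
9^20 = (9^10)^2 = 3486784401^2 = 12157665459056928801
9^21 = 9 * 9^20 = 9 * 12157665459056928801 = 109418989131512359209
9^42 = (9^21)^2 = 109418989131512359209^2 = 11972515182562019788602740026717047105681
9^43 = 9 * 9^42 = 9 * 11972515182562019788602740026717047105681 = 107752636643058178097424660240453423951129

Result: 107752636643058178097424660240453423951129
Multiplications needed: 8 (8 lines after 9^1)

9^43 = 107752636643058178097424660240453423951129. Using exponentiation by squaring, this requires 8 multiplications. The key idea: if the exponent is even, square the half-power; if odd, multiply by the base once.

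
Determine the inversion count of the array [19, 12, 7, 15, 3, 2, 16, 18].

Finding inversions in [19, 12, 7, 15, 3, 2, 16, 18]:

(0, 1): arr[0]=19 > arr[1]=12
(0, 2): arr[0]=19 > arr[2]=7
(0, 3): arr[0]=19 > arr[3]=15
(0, 4): arr[0]=19 > arr[4]=3
(0, 5): arr[0]=19 > arr[5]=2
(0, 6): arr[0]=19 > arr[6]=16
(0, 7): arr[0]=19 > arr[7]=18
(1, 2): arr[1]=12 > arr[2]=7
(1, 4): arr[1]=12 > arr[4]=3
(1, 5): arr[1]=12 > arr[5]=2
(2, 4): arr[2]=7 > arr[4]=3
(2, 5): arr[2]=7 > arr[5]=2
(3, 4): arr[3]=15 > arr[4]=3
(3, 5): arr[3]=15 > arr[5]=2
(4, 5): arr[4]=3 > arr[5]=2

Total inversions: 15

The array has 15 inversion(s): (0,1), (0,2), (0,3), (0,4), (0,5), (0,6), (0,7), (1,2), (1,4), (1,5), (2,4), (2,5), (3,4), (3,5), (4,5). Each pair (i,j) satisfies i < j and arr[i] > arr[j].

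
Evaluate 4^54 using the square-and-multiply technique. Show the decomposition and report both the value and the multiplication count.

Computing 4^54 by squaring (build up from 4^1; each line after the first costs one multiplication):

4^1 = 4
4^2 = (4^1)^2 = 4^2 = 16
4^3 = 4 * 4^2 = 4 * 16 = 64
4^6 = (4^3)^2 = 64^2 = 4096
4^12 = (4^6)^2 = 4096^2 = 16777216
4^13 = 4 * 4^12 = 4 * 16777216 = 67108864
4^26 = (4^13)^2 = 67108864^2 = 4503599627370496
4^27 = 4 * 4^26 = 4 * 4503599627370496 = 18014398509481984
4^54 = (4^27)^2 = 18014398509481984^2 = 324518553658426726783156020576256

Result: 324518553658426726783156020576256
Multiplications needed: 8 (8 lines after 4^1)

4^54 = 324518553658426726783156020576256. Using exponentiation by squaring, this requires 8 multiplications. The key idea: if the exponent is even, square the half-power; if odd, multiply by the base once.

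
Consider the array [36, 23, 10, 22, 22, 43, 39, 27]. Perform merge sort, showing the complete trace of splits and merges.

Merge sort trace:

Split: [36, 23, 10, 22, 22, 43, 39, 27] -> [36, 23, 10, 22] and [22, 43, 39, 27]
  Split: [36, 23, 10, 22] -> [36, 23] and [10, 22]
    Split: [36, 23] -> [36] and [23]
    Merge: [36] + [23] -> [23, 36]
    Split: [10, 22] -> [10] and [22]
    Merge: [10] + [22] -> [10, 22]
  Merge: [23, 36] + [10, 22] -> [10, 22, 23, 36]
  Split: [22, 43, 39, 27] -> [22, 43] and [39, 27]
    Split: [22, 43] -> [22] and [43]
    Merge: [22] + [43] -> [22, 43]
    Split: [39, 27] -> [39] and [27]
    Merge: [39] + [27] -> [27, 39]
  Merge: [22, 43] + [27, 39] -> [22, 27, 39, 43]
Merge: [10, 22, 23, 36] + [22, 27, 39, 43] -> [10, 22, 22, 23, 27, 36, 39, 43]

Final sorted array: [10, 22, 22, 23, 27, 36, 39, 43]

The merge sort proceeds by recursively splitting the array and merging sorted halves.
After all merges, the sorted array is [10, 22, 22, 23, 27, 36, 39, 43].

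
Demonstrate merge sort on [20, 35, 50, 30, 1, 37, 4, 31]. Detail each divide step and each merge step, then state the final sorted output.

Merge sort trace:

Split: [20, 35, 50, 30, 1, 37, 4, 31] -> [20, 35, 50, 30] and [1, 37, 4, 31]
  Split: [20, 35, 50, 30] -> [20, 35] and [50, 30]
    Split: [20, 35] -> [20] and [35]
    Merge: [20] + [35] -> [20, 35]
    Split: [50, 30] -> [50] and [30]
    Merge: [50] + [30] -> [30, 50]
  Merge: [20, 35] + [30, 50] -> [20, 30, 35, 50]
  Split: [1, 37, 4, 31] -> [1, 37] and [4, 31]
    Split: [1, 37] -> [1] and [37]
    Merge: [1] + [37] -> [1, 37]
    Split: [4, 31] -> [4] and [31]
    Merge: [4] + [31] -> [4, 31]
  Merge: [1, 37] + [4, 31] -> [1, 4, 31, 37]
Merge: [20, 30, 35, 50] + [1, 4, 31, 37] -> [1, 4, 20, 30, 31, 35, 37, 50]

Final sorted array: [1, 4, 20, 30, 31, 35, 37, 50]

The merge sort proceeds by recursively splitting the array and merging sorted halves.
After all merges, the sorted array is [1, 4, 20, 30, 31, 35, 37, 50].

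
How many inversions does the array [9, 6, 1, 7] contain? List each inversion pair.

Finding inversions in [9, 6, 1, 7]:

(0, 1): arr[0]=9 > arr[1]=6
(0, 2): arr[0]=9 > arr[2]=1
(0, 3): arr[0]=9 > arr[3]=7
(1, 2): arr[1]=6 > arr[2]=1

Total inversions: 4

The array has 4 inversion(s): (0,1), (0,2), (0,3), (1,2). Each pair (i,j) satisfies i < j and arr[i] > arr[j].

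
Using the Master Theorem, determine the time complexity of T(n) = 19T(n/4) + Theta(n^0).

Master Theorem for T(n) = 19T(n/4) + O(n^0):

a = 19, b = 4, c = 0
log_b(a) = log_4(19) = 2.1240

Case 1: c = 0 < log_4(19) = 2.1240
T(n) = O(n^(log_4 19))

For T(n) = 19T(n/4) + O(n^0): log_4(19) = 2.1240. This is Case 1 of the Master Theorem (c < log_b(a), work dominated by leaves), giving O(n^(log_4 19)).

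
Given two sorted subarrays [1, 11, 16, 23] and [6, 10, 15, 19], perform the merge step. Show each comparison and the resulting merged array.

Merging process:

Compare 1 vs 6: take 1 from left. Merged: [1]
Compare 11 vs 6: take 6 from right. Merged: [1, 6]
Compare 11 vs 10: take 10 from right. Merged: [1, 6, 10]
Compare 11 vs 15: take 11 from left. Merged: [1, 6, 10, 11]
Compare 16 vs 15: take 15 from right. Merged: [1, 6, 10, 11, 15]
Compare 16 vs 19: take 16 from left. Merged: [1, 6, 10, 11, 15, 16]
Compare 23 vs 19: take 19 from right. Merged: [1, 6, 10, 11, 15, 16, 19]
Append remaining from left: [23]. Merged: [1, 6, 10, 11, 15, 16, 19, 23]

Final merged array: [1, 6, 10, 11, 15, 16, 19, 23]
Total comparisons: 7

The merged array is [1, 6, 10, 11, 15, 16, 19, 23], requiring 7 comparisons. The merge step runs in O(n) time where n is the total number of elements.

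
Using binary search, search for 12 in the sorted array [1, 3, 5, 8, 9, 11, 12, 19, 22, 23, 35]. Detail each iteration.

Binary search for 12 in [1, 3, 5, 8, 9, 11, 12, 19, 22, 23, 35]:

lo=0, hi=10, mid=5, arr[mid]=11 -> 11 < 12, search right half
lo=6, hi=10, mid=8, arr[mid]=22 -> 22 > 12, search left half
lo=6, hi=7, mid=6, arr[mid]=12 -> Found target at index 6!

Binary search finds 12 at index 6 after 3 comparisons. The search repeatedly halves the search space by comparing with the middle element.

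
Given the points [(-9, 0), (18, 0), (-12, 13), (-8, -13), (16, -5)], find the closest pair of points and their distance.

Computing all pairwise distances among 5 points:

d((-9, 0), (18, 0)) = 27.0
d((-9, 0), (-12, 13)) = 13.3417
d((-9, 0), (-8, -13)) = 13.0384
d((-9, 0), (16, -5)) = 25.4951
d((18, 0), (-12, 13)) = 32.6956
d((18, 0), (-8, -13)) = 29.0689
d((18, 0), (16, -5)) = 5.3852 <-- minimum
d((-12, 13), (-8, -13)) = 26.3059
d((-12, 13), (16, -5)) = 33.2866
d((-8, -13), (16, -5)) = 25.2982

Closest pair: (18, 0) and (16, -5) with distance 5.3852

The closest pair is (18, 0) and (16, -5) with Euclidean distance 5.3852. For 5 points, brute-force pairwise comparison is shown above. For large n, the divide-and-conquer algorithm (sort by x, recurse on halves, check the dividing strip) achieves O(n log n).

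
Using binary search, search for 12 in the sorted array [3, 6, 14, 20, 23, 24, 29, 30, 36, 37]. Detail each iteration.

Binary search for 12 in [3, 6, 14, 20, 23, 24, 29, 30, 36, 37]:

lo=0, hi=9, mid=4, arr[mid]=23 -> 23 > 12, search left half
lo=0, hi=3, mid=1, arr[mid]=6 -> 6 < 12, search right half
lo=2, hi=3, mid=2, arr[mid]=14 -> 14 > 12, search left half
lo=2 > hi=1, target 12 not found

Binary search determines that 12 is not in the array after 3 comparisons. The search space was exhausted without finding the target.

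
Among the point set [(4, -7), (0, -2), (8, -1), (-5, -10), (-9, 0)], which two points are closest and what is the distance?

Computing all pairwise distances among 5 points:

d((4, -7), (0, -2)) = 6.4031 <-- minimum
d((4, -7), (8, -1)) = 7.2111
d((4, -7), (-5, -10)) = 9.4868
d((4, -7), (-9, 0)) = 14.7648
d((0, -2), (8, -1)) = 8.0623
d((0, -2), (-5, -10)) = 9.434
d((0, -2), (-9, 0)) = 9.2195
d((8, -1), (-5, -10)) = 15.8114
d((8, -1), (-9, 0)) = 17.0294
d((-5, -10), (-9, 0)) = 10.7703

Closest pair: (4, -7) and (0, -2) with distance 6.4031

The closest pair is (4, -7) and (0, -2) with Euclidean distance 6.4031. For 5 points, brute-force pairwise comparison is shown above. For large n, the divide-and-conquer algorithm (sort by x, recurse on halves, check the dividing strip) achieves O(n log n).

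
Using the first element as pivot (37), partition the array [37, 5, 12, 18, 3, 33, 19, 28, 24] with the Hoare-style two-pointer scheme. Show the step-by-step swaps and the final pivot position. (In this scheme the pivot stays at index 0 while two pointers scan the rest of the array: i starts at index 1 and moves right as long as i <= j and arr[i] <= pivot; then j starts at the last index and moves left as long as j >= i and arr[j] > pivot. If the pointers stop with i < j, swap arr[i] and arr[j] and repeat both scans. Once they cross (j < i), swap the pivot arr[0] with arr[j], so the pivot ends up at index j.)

Hoare-style two-pointer partition with pivot = 37:

Initial array: [37, 5, 12, 18, 3, 33, 19, 28, 24]

Pointers start at i = 1, j = 8.
i ends at 9, j ends at 8: the pointers have crossed (j < i), so scanning stops.

Swap pivot arr[0] with arr[8] to place pivot at position 8: [24, 5, 12, 18, 3, 33, 19, 28, 37]
Pivot position: 8

After partitioning with pivot 37, the array becomes [24, 5, 12, 18, 3, 33, 19, 28, 37]. The pivot is placed at index 8. All elements to the left of the pivot are <= 37, and all elements to the right are > 37.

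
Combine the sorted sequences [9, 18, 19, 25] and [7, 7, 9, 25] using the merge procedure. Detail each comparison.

Merging process:

Compare 9 vs 7: take 7 from right. Merged: [7]
Compare 9 vs 7: take 7 from right. Merged: [7, 7]
Compare 9 vs 9: take 9 from left. Merged: [7, 7, 9]
Compare 18 vs 9: take 9 from right. Merged: [7, 7, 9, 9]
Compare 18 vs 25: take 18 from left. Merged: [7, 7, 9, 9, 18]
Compare 19 vs 25: take 19 from left. Merged: [7, 7, 9, 9, 18, 19]
Compare 25 vs 25: take 25 from left. Merged: [7, 7, 9, 9, 18, 19, 25]
Append remaining from right: [25]. Merged: [7, 7, 9, 9, 18, 19, 25, 25]

Final merged array: [7, 7, 9, 9, 18, 19, 25, 25]
Total comparisons: 7

The merged array is [7, 7, 9, 9, 18, 19, 25, 25], requiring 7 comparisons. The merge step runs in O(n) time where n is the total number of elements.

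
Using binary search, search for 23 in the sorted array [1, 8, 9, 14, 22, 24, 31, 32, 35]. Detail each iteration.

Binary search for 23 in [1, 8, 9, 14, 22, 24, 31, 32, 35]:

lo=0, hi=8, mid=4, arr[mid]=22 -> 22 < 23, search right half
lo=5, hi=8, mid=6, arr[mid]=31 -> 31 > 23, search left half
lo=5, hi=5, mid=5, arr[mid]=24 -> 24 > 23, search left half
lo=5 > hi=4, target 23 not found

Binary search determines that 23 is not in the array after 3 comparisons. The search space was exhausted without finding the target.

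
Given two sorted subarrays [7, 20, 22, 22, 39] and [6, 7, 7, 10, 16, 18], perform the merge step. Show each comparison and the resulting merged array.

Merging process:

Compare 7 vs 6: take 6 from right. Merged: [6]
Compare 7 vs 7: take 7 from left. Merged: [6, 7]
Compare 20 vs 7: take 7 from right. Merged: [6, 7, 7]
Compare 20 vs 7: take 7 from right. Merged: [6, 7, 7, 7]
Compare 20 vs 10: take 10 from right. Merged: [6, 7, 7, 7, 10]
Compare 20 vs 16: take 16 from right. Merged: [6, 7, 7, 7, 10, 16]
Compare 20 vs 18: take 18 from right. Merged: [6, 7, 7, 7, 10, 16, 18]
Append remaining from left: [20, 22, 22, 39]. Merged: [6, 7, 7, 7, 10, 16, 18, 20, 22, 22, 39]

Final merged array: [6, 7, 7, 7, 10, 16, 18, 20, 22, 22, 39]
Total comparisons: 7

The merged array is [6, 7, 7, 7, 10, 16, 18, 20, 22, 22, 39], requiring 7 comparisons. The merge step runs in O(n) time where n is the total number of elements.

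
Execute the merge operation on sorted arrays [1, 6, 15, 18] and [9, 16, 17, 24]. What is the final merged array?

Merging process:

Compare 1 vs 9: take 1 from left. Merged: [1]
Compare 6 vs 9: take 6 from left. Merged: [1, 6]
Compare 15 vs 9: take 9 from right. Merged: [1, 6, 9]
Compare 15 vs 16: take 15 from left. Merged: [1, 6, 9, 15]
Compare 18 vs 16: take 16 from right. Merged: [1, 6, 9, 15, 16]
Compare 18 vs 17: take 17 from right. Merged: [1, 6, 9, 15, 16, 17]
Compare 18 vs 24: take 18 from left. Merged: [1, 6, 9, 15, 16, 17, 18]
Append remaining from right: [24]. Merged: [1, 6, 9, 15, 16, 17, 18, 24]

Final merged array: [1, 6, 9, 15, 16, 17, 18, 24]
Total comparisons: 7

The merged array is [1, 6, 9, 15, 16, 17, 18, 24], requiring 7 comparisons. The merge step runs in O(n) time where n is the total number of elements.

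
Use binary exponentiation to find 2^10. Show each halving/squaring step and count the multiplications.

Computing 2^10 by squaring (build up from 2^1; each line after the first costs one multiplication):

2^1 = 2
2^2 = (2^1)^2 = 2^2 = 4
2^4 = (2^2)^2 = 4^2 = 16
2^5 = 2 * 2^4 = 2 * 16 = 32
2^10 = (2^5)^2 = 32^2 = 1024

Result: 1024
Multiplications needed: 4 (4 lines after 2^1)

2^10 = 1024. Using exponentiation by squaring, this requires 4 multiplications. The key idea: if the exponent is even, square the half-power; if odd, multiply by the base once.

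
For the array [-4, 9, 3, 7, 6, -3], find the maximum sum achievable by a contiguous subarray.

Using Kadane's algorithm on [-4, 9, 3, 7, 6, -3]:

Scanning through the array:
Position 1 (value 9): max_ending_here = 9, max_so_far = 9
Position 2 (value 3): max_ending_here = 12, max_so_far = 12
Position 3 (value 7): max_ending_here = 19, max_so_far = 19
Position 4 (value 6): max_ending_here = 25, max_so_far = 25
Position 5 (value -3): max_ending_here = 22, max_so_far = 25

Maximum subarray: [9, 3, 7, 6]
Maximum sum: 25

The maximum subarray is [9, 3, 7, 6] with sum 25. This subarray runs from index 1 to index 4.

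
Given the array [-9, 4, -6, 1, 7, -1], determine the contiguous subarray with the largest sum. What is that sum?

Using Kadane's algorithm on [-9, 4, -6, 1, 7, -1]:

Scanning through the array:
Position 1 (value 4): max_ending_here = 4, max_so_far = 4
Position 2 (value -6): max_ending_here = -2, max_so_far = 4
Position 3 (value 1): max_ending_here = 1, max_so_far = 4
Position 4 (value 7): max_ending_here = 8, max_so_far = 8
Position 5 (value -1): max_ending_here = 7, max_so_far = 8

Maximum subarray: [1, 7]
Maximum sum: 8

The maximum subarray is [1, 7] with sum 8. This subarray runs from index 3 to index 4.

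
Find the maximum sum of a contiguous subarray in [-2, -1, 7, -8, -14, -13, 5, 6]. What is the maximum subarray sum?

Using Kadane's algorithm on [-2, -1, 7, -8, -14, -13, 5, 6]:

Scanning through the array:
Position 1 (value -1): max_ending_here = -1, max_so_far = -1
Position 2 (value 7): max_ending_here = 7, max_so_far = 7
Position 3 (value -8): max_ending_here = -1, max_so_far = 7
Position 4 (value -14): max_ending_here = -14, max_so_far = 7
Position 5 (value -13): max_ending_here = -13, max_so_far = 7
Position 6 (value 5): max_ending_here = 5, max_so_far = 7
Position 7 (value 6): max_ending_here = 11, max_so_far = 11

Maximum subarray: [5, 6]
Maximum sum: 11

The maximum subarray is [5, 6] with sum 11. This subarray runs from index 6 to index 7.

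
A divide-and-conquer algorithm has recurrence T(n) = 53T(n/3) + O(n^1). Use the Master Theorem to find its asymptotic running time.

Master Theorem for T(n) = 53T(n/3) + O(n^1):

a = 53, b = 3, c = 1
log_b(a) = log_3(53) = 3.6139

Case 1: c = 1 < log_3(53) = 3.6139
T(n) = O(n^(log_3 53))

For T(n) = 53T(n/3) + O(n^1): log_3(53) = 3.6139. This is Case 1 of the Master Theorem (c < log_b(a), work dominated by leaves), giving O(n^(log_3 53)).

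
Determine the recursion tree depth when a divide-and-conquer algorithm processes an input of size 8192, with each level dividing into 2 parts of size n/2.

For divide and conquer with division factor 2:

Problem sizes at each level:
Level 0: 8192
Level 1: 4096
Level 2: 2048
Level 3: 1024
Level 4: 512
Level 5: 256
Level 6: 128
Level 7: 64
Level 8: 32
Level 9: 16
Level 10: 8
Level 11: 4
Level 12: 2
Level 13: 1

The root is level 0 and the size-1 base case is level 13 (the tree spans levels 0 through 13, i.e. 14 levels counting the root), so the depth is the number of divisions: log_2(8192) = 13

The recursion tree depth is log_2(8192) = 13. At each level, the problem size is divided by 2, so it takes 13 divisions to reduce to a base case of size 1. The algorithm makes 2 recursive calls at each level.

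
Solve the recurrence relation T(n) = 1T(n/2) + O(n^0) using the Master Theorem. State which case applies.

Master Theorem for T(n) = 1T(n/2) + O(n^0):

a = 1, b = 2, c = 0
log_b(a) = log_2(1) = 0.0000

Case 2: c = 0 = log_2(1) = 0.0000
T(n) = O(n^0 log n) = O(log n)

For T(n) = 1T(n/2) + O(n^0): log_2(1) = 0.0000. This is Case 2 of the Master Theorem (c = log_b(a), equal work at all levels), giving O(log n).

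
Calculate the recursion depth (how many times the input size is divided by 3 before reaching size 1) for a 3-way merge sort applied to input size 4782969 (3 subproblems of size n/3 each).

For divide and conquer with division factor 3:

Problem sizes at each level:
Level 0: 4782969
Level 1: 1594323
Level 2: 531441
Level 3: 177147
Level 4: 59049
Level 5: 19683
Level 6: 6561
Level 7: 2187
Level 8: 729
Level 9: 243
Level 10: 81
Level 11: 27
Level 12: 9
Level 13: 3
Level 14: 1

The root is level 0 and the size-1 base case is level 14 (the tree spans levels 0 through 14, i.e. 15 levels counting the root), so the depth is the number of divisions: log_3(4782969) = 14

The recursion tree depth is log_3(4782969) = 14. At each level, the problem size is divided by 3, so it takes 14 divisions to reduce to a base case of size 1. The algorithm makes 3 recursive calls at each level.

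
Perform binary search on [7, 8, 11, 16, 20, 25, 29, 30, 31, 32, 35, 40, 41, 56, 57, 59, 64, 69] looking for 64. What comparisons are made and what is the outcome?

Binary search for 64 in [7, 8, 11, 16, 20, 25, 29, 30, 31, 32, 35, 40, 41, 56, 57, 59, 64, 69]:

lo=0, hi=17, mid=8, arr[mid]=31 -> 31 < 64, search right half
lo=9, hi=17, mid=13, arr[mid]=56 -> 56 < 64, search right half
lo=14, hi=17, mid=15, arr[mid]=59 -> 59 < 64, search right half
lo=16, hi=17, mid=16, arr[mid]=64 -> Found target at index 16!

Binary search finds 64 at index 16 after 4 comparisons. The search repeatedly halves the search space by comparing with the middle element.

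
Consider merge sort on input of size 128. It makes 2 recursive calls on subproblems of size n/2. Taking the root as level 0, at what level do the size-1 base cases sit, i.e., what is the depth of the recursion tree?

For divide and conquer with division factor 2:

Problem sizes at each level:
Level 0: 128
Level 1: 64
Level 2: 32
Level 3: 16
Level 4: 8
Level 5: 4
Level 6: 2
Level 7: 1

The root is level 0 and the size-1 base case is level 7 (the tree spans levels 0 through 7, i.e. 8 levels counting the root), so the depth is the number of divisions: log_2(128) = 7

The recursion tree depth is log_2(128) = 7. At each level, the problem size is divided by 2, so it takes 7 divisions to reduce to a base case of size 1. The algorithm makes 2 recursive calls at each level.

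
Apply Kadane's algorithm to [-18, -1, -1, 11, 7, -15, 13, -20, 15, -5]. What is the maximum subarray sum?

Using Kadane's algorithm on [-18, -1, -1, 11, 7, -15, 13, -20, 15, -5]:

Scanning through the array:
Position 1 (value -1): max_ending_here = -1, max_so_far = -1
Position 2 (value -1): max_ending_here = -1, max_so_far = -1
Position 3 (value 11): max_ending_here = 11, max_so_far = 11
Position 4 (value 7): max_ending_here = 18, max_so_far = 18
Position 5 (value -15): max_ending_here = 3, max_so_far = 18
Position 6 (value 13): max_ending_here = 16, max_so_far = 18
Position 7 (value -20): max_ending_here = -4, max_so_far = 18
Position 8 (value 15): max_ending_here = 15, max_so_far = 18
Position 9 (value -5): max_ending_here = 10, max_so_far = 18

Maximum subarray: [11, 7]
Maximum sum: 18

The maximum subarray is [11, 7] with sum 18. This subarray runs from index 3 to index 4.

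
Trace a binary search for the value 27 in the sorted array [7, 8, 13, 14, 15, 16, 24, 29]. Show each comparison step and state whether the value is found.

Binary search for 27 in [7, 8, 13, 14, 15, 16, 24, 29]:

lo=0, hi=7, mid=3, arr[mid]=14 -> 14 < 27, search right half
lo=4, hi=7, mid=5, arr[mid]=16 -> 16 < 27, search right half
lo=6, hi=7, mid=6, arr[mid]=24 -> 24 < 27, search right half
lo=7, hi=7, mid=7, arr[mid]=29 -> 29 > 27, search left half
lo=7 > hi=6, target 27 not found

Binary search determines that 27 is not in the array after 4 comparisons. The search space was exhausted without finding the target.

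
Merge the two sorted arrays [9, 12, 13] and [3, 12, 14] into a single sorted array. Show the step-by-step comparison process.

Merging process:

Compare 9 vs 3: take 3 from right. Merged: [3]
Compare 9 vs 12: take 9 from left. Merged: [3, 9]
Compare 12 vs 12: take 12 from left. Merged: [3, 9, 12]
Compare 13 vs 12: take 12 from right. Merged: [3, 9, 12, 12]
Compare 13 vs 14: take 13 from left. Merged: [3, 9, 12, 12, 13]
Append remaining from right: [14]. Merged: [3, 9, 12, 12, 13, 14]

Final merged array: [3, 9, 12, 12, 13, 14]
Total comparisons: 5

The merged array is [3, 9, 12, 12, 13, 14], requiring 5 comparisons. The merge step runs in O(n) time where n is the total number of elements.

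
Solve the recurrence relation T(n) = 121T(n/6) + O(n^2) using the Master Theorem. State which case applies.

Master Theorem for T(n) = 121T(n/6) + O(n^2):

a = 121, b = 6, c = 2
log_b(a) = log_6(121) = 2.6766

Case 1: c = 2 < log_6(121) = 2.6766
T(n) = O(n^(log_6 121))

For T(n) = 121T(n/6) + O(n^2): log_6(121) = 2.6766. This is Case 1 of the Master Theorem (c < log_b(a), work dominated by leaves), giving O(n^(log_6 121)).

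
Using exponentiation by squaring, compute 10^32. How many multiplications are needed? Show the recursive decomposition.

Computing 10^32 by squaring (build up from 10^1; each line after the first costs one multiplication):

10^1 = 10
10^2 = (10^1)^2 = 10^2 = 100
10^4 = (10^2)^2 = 100^2 = 10000
10^8 = (10^4)^2 = 10000^2 = 100000000
10^16 = (10^8)^2 = 100000000^2 = 10000000000000000
10^32 = (10^16)^2 = 10000000000000000^2 = 100000000000000000000000000000000

Result: 100000000000000000000000000000000
Multiplications needed: 5 (5 lines after 10^1)

10^32 = 100000000000000000000000000000000. Using exponentiation by squaring, this requires 5 multiplications. The key idea: if the exponent is even, square the half-power; if odd, multiply by the base once.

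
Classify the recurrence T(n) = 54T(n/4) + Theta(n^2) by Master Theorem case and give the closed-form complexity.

Master Theorem for T(n) = 54T(n/4) + O(n^2):

a = 54, b = 4, c = 2
log_b(a) = log_4(54) = 2.8774

Case 1: c = 2 < log_4(54) = 2.8774
T(n) = O(n^(log_4 54))

For T(n) = 54T(n/4) + O(n^2): log_4(54) = 2.8774. This is Case 1 of the Master Theorem (c < log_b(a), work dominated by leaves), giving O(n^(log_4 54)).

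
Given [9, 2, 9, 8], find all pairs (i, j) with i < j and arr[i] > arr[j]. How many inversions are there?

Finding inversions in [9, 2, 9, 8]:

(0, 1): arr[0]=9 > arr[1]=2
(0, 3): arr[0]=9 > arr[3]=8
(2, 3): arr[2]=9 > arr[3]=8

Total inversions: 3

The array has 3 inversion(s): (0,1), (0,3), (2,3). Each pair (i,j) satisfies i < j and arr[i] > arr[j].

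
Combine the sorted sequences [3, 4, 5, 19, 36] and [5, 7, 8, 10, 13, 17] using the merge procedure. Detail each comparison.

Merging process:

Compare 3 vs 5: take 3 from left. Merged: [3]
Compare 4 vs 5: take 4 from left. Merged: [3, 4]
Compare 5 vs 5: take 5 from left. Merged: [3, 4, 5]
Compare 19 vs 5: take 5 from right. Merged: [3, 4, 5, 5]
Compare 19 vs 7: take 7 from right. Merged: [3, 4, 5, 5, 7]
Compare 19 vs 8: take 8 from right. Merged: [3, 4, 5, 5, 7, 8]
Compare 19 vs 10: take 10 from right. Merged: [3, 4, 5, 5, 7, 8, 10]
Compare 19 vs 13: take 13 from right. Merged: [3, 4, 5, 5, 7, 8, 10, 13]
Compare 19 vs 17: take 17 from right. Merged: [3, 4, 5, 5, 7, 8, 10, 13, 17]
Append remaining from left: [19, 36]. Merged: [3, 4, 5, 5, 7, 8, 10, 13, 17, 19, 36]

Final merged array: [3, 4, 5, 5, 7, 8, 10, 13, 17, 19, 36]
Total comparisons: 9

The merged array is [3, 4, 5, 5, 7, 8, 10, 13, 17, 19, 36], requiring 9 comparisons. The merge step runs in O(n) time where n is the total number of elements.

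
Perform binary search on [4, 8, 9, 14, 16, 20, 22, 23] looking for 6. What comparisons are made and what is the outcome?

Binary search for 6 in [4, 8, 9, 14, 16, 20, 22, 23]:

lo=0, hi=7, mid=3, arr[mid]=14 -> 14 > 6, search left half
lo=0, hi=2, mid=1, arr[mid]=8 -> 8 > 6, search left half
lo=0, hi=0, mid=0, arr[mid]=4 -> 4 < 6, search right half
lo=1 > hi=0, target 6 not found

Binary search determines that 6 is not in the array after 3 comparisons. The search space was exhausted without finding the target.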